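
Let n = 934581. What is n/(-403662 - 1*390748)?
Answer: -934581/794410 ≈ -1.1764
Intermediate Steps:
n/(-403662 - 1*390748) = 934581/(-403662 - 1*390748) = 934581/(-403662 - 390748) = 934581/(-794410) = 934581*(-1/794410) = -934581/794410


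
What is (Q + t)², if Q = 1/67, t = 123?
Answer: 67930564/4489 ≈ 15133.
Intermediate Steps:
Q = 1/67 ≈ 0.014925
(Q + t)² = (1/67 + 123)² = (8242/67)² = 67930564/4489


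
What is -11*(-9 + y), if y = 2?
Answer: 77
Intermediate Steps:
-11*(-9 + y) = -11*(-9 + 2) = -11*(-7) = 77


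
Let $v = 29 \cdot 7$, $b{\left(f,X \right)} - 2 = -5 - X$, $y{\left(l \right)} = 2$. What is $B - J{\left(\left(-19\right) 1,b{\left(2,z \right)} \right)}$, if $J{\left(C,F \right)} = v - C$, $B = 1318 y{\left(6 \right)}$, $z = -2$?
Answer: $2414$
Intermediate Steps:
$b{\left(f,X \right)} = -3 - X$ ($b{\left(f,X \right)} = 2 - \left(5 + X\right) = -3 - X$)
$B = 2636$ ($B = 1318 \cdot 2 = 2636$)
$v = 203$
$J{\left(C,F \right)} = 203 - C$
$B - J{\left(\left(-19\right) 1,b{\left(2,z \right)} \right)} = 2636 - \left(203 - \left(-19\right) 1\right) = 2636 - \left(203 - -19\right) = 2636 - \left(203 + 19\right) = 2636 - 222 = 2414$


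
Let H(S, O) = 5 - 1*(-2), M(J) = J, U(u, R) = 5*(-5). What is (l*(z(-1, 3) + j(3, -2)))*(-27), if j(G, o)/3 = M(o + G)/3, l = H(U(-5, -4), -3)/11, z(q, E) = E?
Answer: -756/11 ≈ -68.727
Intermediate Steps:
U(u, R) = -25
H(S, O) = 7 (H(S, O) = 5 + 2 = 7)
l = 7/11 ≈ 0.63636
j(G, o) = G + o (j(G, o) = 3*((o + G)/3) = 3*((G + o)*(⅓)) = 3*(G/3 + o/3) = G + o)
(l*(z(-1, 3) + j(3, -2)))*(-27) = (7*(3 + (3 - 2))/11)*(-27) = (7*(3 + 1)/11)*(-27) = ((7/11)*4)*(-27) = (28/11)*(-27) = -756/11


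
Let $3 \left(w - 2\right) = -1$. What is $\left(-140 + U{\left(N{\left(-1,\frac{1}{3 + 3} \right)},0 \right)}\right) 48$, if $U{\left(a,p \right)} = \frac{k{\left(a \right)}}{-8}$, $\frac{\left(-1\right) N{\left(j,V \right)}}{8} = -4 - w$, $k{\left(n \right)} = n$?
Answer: $-6992$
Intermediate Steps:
$w = \frac{5}{3}$ ($w = 2 + \frac{1}{3} \left(-1\right) = 2 - \frac{1}{3} = \frac{5}{3} \approx 1.6667$)
$N{\left(j,V \right)} = \frac{136}{3}$ ($N{\left(j,V \right)} = - 8 \left(-4 - \frac{5}{3}\right) = \left(-8\right) \left(- \frac{17}{3}\right) = \frac{136}{3}$)
$U{\left(a,p \right)} = - \frac{a}{8}$ ($U{\left(a,p \right)} = \frac{a}{-8} = a \left(- \frac{1}{8}\right) = - \frac{a}{8}$)
$\left(-140 + U{\left(N{\left(-1,\frac{1}{3 + 3} \right)},0 \right)}\right) 48 = \left(-140 - \frac{17}{3}\right) 48 = \left(- \frac{437}{3}\right) 48 = -6992$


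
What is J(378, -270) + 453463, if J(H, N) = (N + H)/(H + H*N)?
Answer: 853870827/1883 ≈ 4.5346e+5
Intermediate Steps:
J(H, N) = (H + N)/(H + H*N)
J(378, -270) + 453463 = (378 - 270)/(378*(1 - 270)) + 453463 = (1/378)*108/(-269) + 453463 = (1/378)*(-1/269)*108 + 453463 = -2/1883 + 453463 = 853870827/1883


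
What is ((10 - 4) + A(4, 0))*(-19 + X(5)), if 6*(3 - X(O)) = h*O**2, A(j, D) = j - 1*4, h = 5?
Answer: -221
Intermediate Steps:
A(j, D) = -4 + j (A(j, D) = j - 4 = -4 + j)
X(O) = 3 - 5*O**2/6
((10 - 4) + A(4, 0))*(-19 + X(5)) = ((10 - 4) + (-4 + 4))*(-19 + (3 - 5/6*5**2)) = (6 + 0)*(-19 + (3 - 5/6*25)) = 6*(-19 + (3 - 125/6)) = 6*(-19 - 107/6) = 6*(-221/6) = -221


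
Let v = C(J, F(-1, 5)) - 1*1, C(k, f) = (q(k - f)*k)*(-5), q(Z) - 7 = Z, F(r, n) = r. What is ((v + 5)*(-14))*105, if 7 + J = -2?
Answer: 60270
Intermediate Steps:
q(Z) = 7 + Z
J = -9 (J = -7 - 2 = -9)
C(k, f) = -5*k*(7 + k - f) (C(k, f) = ((7 + (k - f))*k)*(-5) = ((7 + k - f)*k)*(-5) = (k*(7 + k - f))*(-5) = -5*k*(7 + k - f))
v = -46 (v = 5*(-9)*(-7 - 1 - 1*(-9)) - 1*1 = 5*(-9)*(-7 - 1 + 9) - 1 = 5*(-9)*1 - 1 = -45 - 1 = -46)
((v + 5)*(-14))*105 = ((-46 + 5)*(-14))*105 = -41*(-14)*105 = 574*105 = 60270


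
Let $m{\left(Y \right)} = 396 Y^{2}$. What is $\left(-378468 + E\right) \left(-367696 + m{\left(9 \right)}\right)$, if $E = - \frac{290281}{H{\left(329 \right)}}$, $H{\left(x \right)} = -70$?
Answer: $\frac{879407600198}{7} \approx 1.2563 \cdot 10^{11}$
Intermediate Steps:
$E = \frac{290281}{70}$ ($E = - \frac{290281}{-70} = \left(-290281\right) \left(- \frac{1}{70}\right) = \frac{290281}{70} \approx 4146.9$)
$\left(-378468 + E\right) \left(-367696 + m{\left(9 \right)}\right) = \left(-378468 + \frac{290281}{70}\right) \left(-367696 + 396 \cdot 9^{2}\right) = - \frac{26202479 \left(-367696 + 396 \cdot 81\right)}{70} = - \frac{26202479 \left(-367696 + 32076\right)}{70} = \left(- \frac{26202479}{70}\right) \left(-335620\right) = \frac{879407600198}{7}$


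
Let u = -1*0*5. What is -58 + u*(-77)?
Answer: -58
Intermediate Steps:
u = 0 (u = 0*5 = 0)
-58 + u*(-77) = -58 + 0*(-77) = -58 + 0 = -58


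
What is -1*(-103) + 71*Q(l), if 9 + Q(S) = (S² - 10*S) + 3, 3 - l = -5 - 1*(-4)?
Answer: -2027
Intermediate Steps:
l = 4 (l = 3 - (-5 - 1*(-4)) = 3 - (-5 + 4) = 3 - 1*(-1) = 3 + 1 = 4)
Q(S) = -6 + S² - 10*S (Q(S) = -9 + ((S² - 10*S) + 3) = -9 + (3 + S² - 10*S) = -6 + S² - 10*S)
-1*(-103) + 71*Q(l) = -1*(-103) + 71*(-6 + 4² - 10*4) = 103 + 71*(-6 + 16 - 40) = 103 + 71*(-30) = 103 - 2130 = -2027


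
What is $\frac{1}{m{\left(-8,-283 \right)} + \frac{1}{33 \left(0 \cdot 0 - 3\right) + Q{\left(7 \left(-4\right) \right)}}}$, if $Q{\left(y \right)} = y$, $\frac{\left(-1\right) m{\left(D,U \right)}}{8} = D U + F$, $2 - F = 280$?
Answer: $- \frac{127}{2017777} \approx -6.2941 \cdot 10^{-5}$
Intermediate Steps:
$F = -278$ ($F = 2 - 280 = -278$)
$m{\left(D,U \right)} = 2224 - 8 D U$ ($m{\left(D,U \right)} = - 8 \left(D U - 278\right) = - 8 \left(-278 + D U\right) = 2224 - 8 D U$)
$\frac{1}{m{\left(-8,-283 \right)} + \frac{1}{33 \left(0 \cdot 0 - 3\right) + Q{\left(7 \left(-4\right) \right)}}} = \frac{1}{\left(2224 - \left(-64\right) \left(-283\right)\right) + \frac{1}{33 \left(0 \cdot 0 - 3\right) + 7 \left(-4\right)}} = \frac{1}{\left(2224 - 18112\right) + \frac{1}{33 \left(0 - 3\right) - 28}} = \frac{1}{-15888 + \frac{1}{33 \left(-3\right) - 28}} = \frac{1}{-15888 + \frac{1}{-99 - 28}} = \frac{1}{-15888 + \frac{1}{-127}} = \frac{1}{-15888 - \frac{1}{127}} = \frac{1}{- \frac{2017777}{127}} = - \frac{127}{2017777}$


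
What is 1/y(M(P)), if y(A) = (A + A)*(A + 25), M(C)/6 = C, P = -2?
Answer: -1/312 ≈ -0.0032051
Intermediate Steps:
M(C) = 6*C
y(A) = 2*A*(25 + A) (y(A) = (2*A)*(25 + A) = 2*A*(25 + A))
1/y(M(P)) = 1/(2*(6*(-2))*(25 + 6*(-2))) = 1/(2*(-12)*(25 - 12)) = 1/(2*(-12)*13) = 1/(-312) = -1/312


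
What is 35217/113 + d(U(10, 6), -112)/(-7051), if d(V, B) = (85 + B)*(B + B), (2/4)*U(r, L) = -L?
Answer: 247631643/796763 ≈ 310.80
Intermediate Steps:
U(r, L) = -2*L (U(r, L) = 2*(-L) = -2*L)
d(V, B) = 2*B*(85 + B) (d(V, B) = (85 + B)*(2*B) = 2*B*(85 + B))
35217/113 + d(U(10, 6), -112)/(-7051) = 35217/113 + (2*(-112)*(85 - 112))/(-7051) = 35217*(1/113) + (2*(-112)*(-27))*(-1/7051) = 35217/113 + 6048*(-1/7051) = 35217/113 - 6048/7051 = 247631643/796763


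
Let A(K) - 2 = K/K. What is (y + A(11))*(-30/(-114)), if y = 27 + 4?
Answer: 170/19 ≈ 8.9474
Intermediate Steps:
y = 31
A(K) = 3 (A(K) = 2 + K/K = 2 + 1 = 3)
(y + A(11))*(-30/(-114)) = (31 + 3)*(-30/(-114)) = 34*(-30*(-1/114)) = 34*(5/19) = 170/19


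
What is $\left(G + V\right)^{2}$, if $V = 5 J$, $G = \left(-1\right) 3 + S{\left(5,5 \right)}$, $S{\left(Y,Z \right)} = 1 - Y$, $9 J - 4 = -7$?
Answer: $\frac{676}{9} \approx 75.111$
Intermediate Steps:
$J = - \frac{1}{3}$ ($J = \frac{4}{9} + \frac{1}{9} \left(-7\right) = \frac{4}{9} - \frac{7}{9} = - \frac{1}{3} \approx -0.33333$)
$G = -7$ ($G = \left(-1\right) 3 + \left(1 - 5\right) = -3 + \left(1 - 5\right) = -3 - 4 = -7$)
$V = - \frac{5}{3}$ ($V = 5 \left(- \frac{1}{3}\right) = - \frac{5}{3} \approx -1.6667$)
$\left(G + V\right)^{2} = \left(-7 - \frac{5}{3}\right)^{2} = \left(- \frac{26}{3}\right)^{2} = \frac{676}{9}$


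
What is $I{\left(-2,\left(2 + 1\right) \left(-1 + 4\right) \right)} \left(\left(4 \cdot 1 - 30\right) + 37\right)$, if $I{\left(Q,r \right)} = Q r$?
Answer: $-198$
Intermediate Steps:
$I{\left(-2,\left(2 + 1\right) \left(-1 + 4\right) \right)} \left(\left(4 \cdot 1 - 30\right) + 37\right) = - 2 \left(2 + 1\right) \left(-1 + 4\right) \left(\left(4 \cdot 1 - 30\right) + 37\right) = - 2 \cdot 3 \cdot 3 \left(\left(4 - 30\right) + 37\right) = \left(-2\right) 9 \left(-26 + 37\right) = \left(-18\right) 11 = -198$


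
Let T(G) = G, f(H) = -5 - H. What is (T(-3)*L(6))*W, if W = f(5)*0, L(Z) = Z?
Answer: 0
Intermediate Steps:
W = 0 (W = (-5 - 1*5)*0 = (-5 - 5)*0 = -10*0 = 0)
(T(-3)*L(6))*W = -3*6*0 = -18*0 = 0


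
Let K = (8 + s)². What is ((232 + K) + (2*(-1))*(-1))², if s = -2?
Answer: 72900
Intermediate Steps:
K = 36 (K = (8 - 2)² = 6² = 36)
((232 + K) + (2*(-1))*(-1))² = ((232 + 36) + (2*(-1))*(-1))² = (268 - 2*(-1))² = (268 + 2)² = 270² = 72900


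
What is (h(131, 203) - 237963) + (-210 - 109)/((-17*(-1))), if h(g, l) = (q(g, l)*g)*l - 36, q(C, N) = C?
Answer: 55176309/17 ≈ 3.2457e+6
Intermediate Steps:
h(g, l) = -36 + l*g**2 (h(g, l) = (g*g)*l - 36 = g**2*l - 36 = l*g**2 - 36 = -36 + l*g**2)
(h(131, 203) - 237963) + (-210 - 109)/((-17*(-1))) = ((-36 + 203*131**2) - 237963) + (-210 - 109)/((-17*(-1))) = ((-36 + 203*17161) - 237963) - 319/17 = ((-36 + 3483683) - 237963) - 319*1/17 = (3483647 - 237963) - 319/17 = 3245684 - 319/17 = 55176309/17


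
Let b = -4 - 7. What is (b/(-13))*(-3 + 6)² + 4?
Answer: 151/13 ≈ 11.615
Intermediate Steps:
b = -11
(b/(-13))*(-3 + 6)² + 4 = (-11/(-13))*(-3 + 6)² + 4 = -11*(-1/13)*3² + 4 = (11/13)*9 + 4 = 99/13 + 4 = 151/13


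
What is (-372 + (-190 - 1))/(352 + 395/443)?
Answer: -249409/156331 ≈ -1.5954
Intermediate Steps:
(-372 + (-190 - 1))/(352 + 395/443) = (-372 - 191)/(352 + 395*(1/443)) = -563/(352 + 395/443) = -563/156331/443 = -563*443/156331 = -249409/156331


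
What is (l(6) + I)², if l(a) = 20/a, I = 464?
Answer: 1965604/9 ≈ 2.1840e+5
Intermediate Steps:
(l(6) + I)² = (20/6 + 464)² = (20*(⅙) + 464)² = (10/3 + 464)² = (1402/3)² = 1965604/9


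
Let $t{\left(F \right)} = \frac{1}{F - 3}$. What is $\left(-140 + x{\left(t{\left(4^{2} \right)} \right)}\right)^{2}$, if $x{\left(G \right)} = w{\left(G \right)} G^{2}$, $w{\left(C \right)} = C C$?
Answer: $\frac{15988314134521}{815730721} \approx 19600.0$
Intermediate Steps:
$w{\left(C \right)} = C^{2}$
$t{\left(F \right)} = \frac{1}{-3 + F}$
$x{\left(G \right)} = G^{4}$ ($x{\left(G \right)} = G^{2} G^{2} = G^{4}$)
$\left(-140 + x{\left(t{\left(4^{2} \right)} \right)}\right)^{2} = \left(-140 + \left(\frac{1}{-3 + 4^{2}}\right)^{4}\right)^{2} = \left(-140 + \left(\frac{1}{-3 + 16}\right)^{4}\right)^{2} = \left(-140 + \left(\frac{1}{13}\right)^{4}\right)^{2} = \left(-140 + \frac{1}{28561}\right)^{2} = \left(- \frac{3998539}{28561}\right)^{2} = \frac{15988314134521}{815730721}$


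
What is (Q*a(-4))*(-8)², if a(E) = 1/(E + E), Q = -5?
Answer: 40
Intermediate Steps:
a(E) = 1/(2*E)
(Q*a(-4))*(-8)² = -5/(2*(-4))*(-8)² = -5*(-1)/(2*4)*64 = -5*(-⅛)*64 = (5/8)*64 = 40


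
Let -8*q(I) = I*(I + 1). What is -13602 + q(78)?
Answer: -57489/4 ≈ -14372.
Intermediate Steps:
q(I) = -I*(1 + I)/8 (q(I) = -I*(I + 1)/8 = -I*(1 + I)/8)
-13602 + q(78) = -13602 - ⅛*78*(1 + 78) = -13602 - ⅛*78*79 = -13602 - 3081/4 = -57489/4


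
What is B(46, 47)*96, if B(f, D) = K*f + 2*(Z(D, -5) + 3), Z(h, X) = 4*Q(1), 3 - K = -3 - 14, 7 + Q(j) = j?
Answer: 84288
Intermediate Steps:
Q(j) = -7 + j
K = 20 (K = 3 - (-3 - 14) = 3 - 1*(-17) = 3 + 17 = 20)
Z(h, X) = -24 (Z(h, X) = 4*(-7 + 1) = 4*(-6) = -24)
B(f, D) = -42 + 20*f (B(f, D) = 20*f + 2*(-24 + 3) = 20*f + 2*(-21) = 20*f - 42 = -42 + 20*f)
B(46, 47)*96 = (-42 + 20*46)*96 = (-42 + 920)*96 = 878*96 = 84288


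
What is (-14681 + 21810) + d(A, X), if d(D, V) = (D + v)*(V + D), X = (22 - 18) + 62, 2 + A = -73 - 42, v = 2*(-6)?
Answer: 13708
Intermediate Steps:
v = -12
A = -117 (A = -2 + (-73 - 42) = -2 - 115 = -117)
X = 66 (X = 4 + 62 = 66)
d(D, V) = (-12 + D)*(D + V) (d(D, V) = (D - 12)*(V + D) = (-12 + D)*(D + V))
(-14681 + 21810) + d(A, X) = (-14681 + 21810) + ((-117)² - 12*(-117) - 12*66 - 117*66) = 7129 + (13689 + 1404 - 792 - 7722) = 7129 + 6579 = 13708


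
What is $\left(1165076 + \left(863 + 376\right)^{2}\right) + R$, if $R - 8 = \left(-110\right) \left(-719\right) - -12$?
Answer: $2779307$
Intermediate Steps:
$R = 79110$ ($R = 8 - -79102 = 8 + \left(79090 + 12\right) = 8 + 79102 = 79110$)
$\left(1165076 + \left(863 + 376\right)^{2}\right) + R = \left(1165076 + \left(863 + 376\right)^{2}\right) + 79110 = \left(1165076 + 1239^{2}\right) + 79110 = \left(1165076 + 1535121\right) + 79110 = 2700197 + 79110 = 2779307$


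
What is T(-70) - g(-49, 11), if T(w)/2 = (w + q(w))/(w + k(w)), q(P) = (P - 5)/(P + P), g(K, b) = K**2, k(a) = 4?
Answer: -2216579/924 ≈ -2398.9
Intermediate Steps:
q(P) = (-5 + P)/(2*P) (q(P) = (-5 + P)/((2*P)) = (-5 + P)*(1/(2*P)) = (-5 + P)/(2*P))
T(w) = 2*(w + (-5 + w)/(2*w))/(4 + w) (T(w) = 2*((w + (-5 + w)/(2*w))/(w + 4)) = 2*((w + (-5 + w)/(2*w))/(4 + w)) = 2*(w + (-5 + w)/(2*w))/(4 + w))
T(-70) - g(-49, 11) = (-5 - 70 + 2*(-70)**2)/((-70)*(4 - 70)) - 1*(-49)**2 = -1/70*(-5 - 70 + 2*4900)/(-66) - 1*2401 = -1/70*(-1/66)*(-5 - 70 + 9800) - 2401 = -1/70*(-1/66)*9725 - 2401 = 1945/924 - 2401 = -2216579/924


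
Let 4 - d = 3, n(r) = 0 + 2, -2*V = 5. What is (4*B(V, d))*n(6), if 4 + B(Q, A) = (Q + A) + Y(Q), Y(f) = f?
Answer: -64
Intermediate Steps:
V = -5/2 (V = -½*5 = -5/2 ≈ -2.5000)
n(r) = 2
d = 1 (d = 4 - 1*3 = 4 - 3 = 1)
B(Q, A) = -4 + A + 2*Q (B(Q, A) = -4 + ((Q + A) + Q) = -4 + ((A + Q) + Q) = -4 + (A + 2*Q) = -4 + A + 2*Q)
(4*B(V, d))*n(6) = (4*(-4 + 1 + 2*(-5/2)))*2 = (4*(-4 + 1 - 5))*2 = (4*(-8))*2 = -32*2 = -64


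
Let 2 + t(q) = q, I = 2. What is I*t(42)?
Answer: 80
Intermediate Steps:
t(q) = -2 + q
I*t(42) = 2*(-2 + 42) = 2*40 = 80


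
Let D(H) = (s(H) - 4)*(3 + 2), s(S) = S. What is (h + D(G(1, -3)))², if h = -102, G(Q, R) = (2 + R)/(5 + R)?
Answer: 62001/4 ≈ 15500.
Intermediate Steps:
G(Q, R) = (2 + R)/(5 + R)
D(H) = -20 + 5*H (D(H) = (H - 4)*(3 + 2) = (-4 + H)*5 = -20 + 5*H)
(h + D(G(1, -3)))² = (-102 + (-20 + 5*((2 - 3)/(5 - 3))))² = (-102 + (-20 + 5*(-1/2)))² = (-102 + (-20 + 5*((½)*(-1))))² = (-102 + (-20 + 5*(-½)))² = (-102 + (-20 - 5/2))² = (-102 - 45/2)² = (-249/2)² = 62001/4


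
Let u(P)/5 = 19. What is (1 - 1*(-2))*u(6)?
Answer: 285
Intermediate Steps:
u(P) = 95 (u(P) = 5*19 = 95)
(1 - 1*(-2))*u(6) = (1 - 1*(-2))*95 = (1 + 2)*95 = 3*95 = 285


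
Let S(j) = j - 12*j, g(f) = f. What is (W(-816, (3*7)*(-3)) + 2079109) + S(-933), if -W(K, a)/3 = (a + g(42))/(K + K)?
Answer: 1136618347/544 ≈ 2.0894e+6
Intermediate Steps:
S(j) = -11*j
W(K, a) = -3*(42 + a)/(2*K) (W(K, a) = -3*(a + 42)/(K + K) = -3*(42 + a)/(2*K))
(W(-816, (3*7)*(-3)) + 2079109) + S(-933) = ((3/2)*(-42 - 3*7*(-3))/(-816) + 2079109) - 11*(-933) = ((3/2)*(-1/816)*(-42 - 21*(-3)) + 2079109) + 10263 = ((3/2)*(-1/816)*(-42 - 1*(-63)) + 2079109) + 10263 = ((3/2)*(-1/816)*(-42 + 63) + 2079109) + 10263 = ((3/2)*(-1/816)*21 + 2079109) + 10263 = (-21/544 + 2079109) + 10263 = 1131035275/544 + 10263 = 1136618347/544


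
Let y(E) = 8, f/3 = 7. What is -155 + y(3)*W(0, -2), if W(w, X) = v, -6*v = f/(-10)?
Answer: -761/5 ≈ -152.20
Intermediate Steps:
f = 21 (f = 3*7 = 21)
v = 7/20 (v = -7/(2*(-10)) = -7*(-1)/(2*10) = -⅙*(-21/10) = 7/20 ≈ 0.35000)
W(w, X) = 7/20
-155 + y(3)*W(0, -2) = -155 + 8*(7/20) = -155 + 14/5 = -761/5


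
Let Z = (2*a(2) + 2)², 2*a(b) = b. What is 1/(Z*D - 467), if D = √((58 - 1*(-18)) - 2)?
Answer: -467/199145 - 16*√74/199145 ≈ -0.0030362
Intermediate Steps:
a(b) = b/2
D = √74 (D = √((58 + 18) - 2) = √(76 - 2) = √74 ≈ 8.6023)
Z = 16 (Z = (2*((½)*2) + 2)² = (2*1 + 2)² = (2 + 2)² = 4² = 16)
1/(Z*D - 467) = 1/(16*√74 - 467) = 1/(-467 + 16*√74)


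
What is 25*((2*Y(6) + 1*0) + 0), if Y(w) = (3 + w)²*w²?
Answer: 145800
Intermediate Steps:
Y(w) = w²*(3 + w)²
25*((2*Y(6) + 1*0) + 0) = 25*((2*(6²*(3 + 6)²) + 1*0) + 0) = 25*((2*(36*9²) + 0) + 0) = 25*((2*(36*81) + 0) + 0) = 25*((2*2916 + 0) + 0) = 25*((5832 + 0) + 0) = 25*(5832 + 0) = 25*5832 = 145800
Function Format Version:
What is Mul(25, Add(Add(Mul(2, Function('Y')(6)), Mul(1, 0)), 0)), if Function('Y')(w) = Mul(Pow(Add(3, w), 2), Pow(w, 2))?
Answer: 145800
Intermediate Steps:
Function('Y')(w) = Mul(Pow(w, 2), Pow(Add(3, w), 2))
Mul(25, Add(Add(Mul(2, Function('Y')(6)), Mul(1, 0)), 0)) = Mul(25, Add(Add(Mul(2, Mul(Pow(6, 2), Pow(Add(3, 6), 2))), Mul(1, 0)), 0)) = Mul(25, Add(Add(Mul(2, Mul(36, Pow(9, 2))), 0), 0)) = Mul(25, Add(Add(Mul(2, Mul(36, 81)), 0), 0)) = Mul(25, Add(Add(Mul(2, 2916), 0), 0)) = Mul(25, Add(Add(5832, 0), 0)) = Mul(25, Add(5832, 0)) = Mul(25, 5832) = 145800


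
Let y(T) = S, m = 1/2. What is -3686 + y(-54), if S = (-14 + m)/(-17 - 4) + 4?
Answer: -51539/14 ≈ -3681.4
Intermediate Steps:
m = ½ ≈ 0.50000
S = 65/14 (S = (-14 + ½)/(-17 - 4) + 4 = -27/2/(-21) + 4 = -27/2*(-1/21) + 4 = 9/14 + 4 = 65/14 ≈ 4.6429)
y(T) = 65/14
-3686 + y(-54) = -3686 + 65/14 = -51539/14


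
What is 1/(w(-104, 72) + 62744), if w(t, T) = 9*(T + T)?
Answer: 1/64040 ≈ 1.5615e-5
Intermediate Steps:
w(t, T) = 18*T (w(t, T) = 9*(2*T) = 18*T)
1/(w(-104, 72) + 62744) = 1/(18*72 + 62744) = 1/(1296 + 62744) = 1/64040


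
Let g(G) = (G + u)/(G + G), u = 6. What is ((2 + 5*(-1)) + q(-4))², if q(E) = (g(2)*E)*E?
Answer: 841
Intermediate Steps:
g(G) = (6 + G)/(2*G) (g(G) = (G + 6)/(G + G) = (6 + G)/((2*G)) = (6 + G)*(1/(2*G)) = (6 + G)/(2*G))
q(E) = 2*E² (q(E) = (((½)*(6 + 2)/2)*E)*E = (((½)*(½)*8)*E)*E = (2*E)*E = 2*E²)
((2 + 5*(-1)) + q(-4))² = ((2 + 5*(-1)) + 2*(-4)²)² = ((2 - 5) + 2*16)² = (-3 + 32)² = 29² = 841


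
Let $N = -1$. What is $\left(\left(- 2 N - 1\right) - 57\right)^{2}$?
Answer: $3136$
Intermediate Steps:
$\left(\left(- 2 N - 1\right) - 57\right)^{2} = \left(\left(\left(-2\right) \left(-1\right) - 1\right) - 57\right)^{2} = \left(\left(2 - 1\right) - 57\right)^{2} = \left(1 - 57\right)^{2} = \left(-56\right)^{2} = 3136$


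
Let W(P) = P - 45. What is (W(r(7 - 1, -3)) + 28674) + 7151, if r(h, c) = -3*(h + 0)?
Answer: 35762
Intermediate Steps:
r(h, c) = -3*h
W(P) = -45 + P
(W(r(7 - 1, -3)) + 28674) + 7151 = ((-45 - 3*(7 - 1)) + 28674) + 7151 = ((-45 - 3*6) + 28674) + 7151 = ((-45 - 18) + 28674) + 7151 = (-63 + 28674) + 7151 = 28611 + 7151 = 35762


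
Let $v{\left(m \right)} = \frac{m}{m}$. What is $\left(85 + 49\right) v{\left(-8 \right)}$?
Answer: $134$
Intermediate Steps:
$v{\left(m \right)} = 1$
$\left(85 + 49\right) v{\left(-8 \right)} = \left(85 + 49\right) 1 = 134 \cdot 1 = 134$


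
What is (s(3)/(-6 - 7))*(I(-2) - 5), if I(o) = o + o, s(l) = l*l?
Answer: 81/13 ≈ 6.2308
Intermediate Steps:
s(l) = l²
I(o) = 2*o
(s(3)/(-6 - 7))*(I(-2) - 5) = (3²/(-6 - 7))*(2*(-2) - 5) = (9/(-13))*(-4 - 5) = (9*(-1/13))*(-9) = -9/13*(-9) = 81/13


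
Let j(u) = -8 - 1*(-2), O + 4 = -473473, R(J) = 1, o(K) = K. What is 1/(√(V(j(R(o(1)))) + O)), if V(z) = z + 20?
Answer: -I*√52607/157821 ≈ -0.0014533*I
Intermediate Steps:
O = -473477 (O = -4 - 473473 = -473477)
j(u) = -6 (j(u) = -8 + 2 = -6)
V(z) = 20 + z
1/(√(V(j(R(o(1)))) + O)) = 1/(√((20 - 6) - 473477)) = 1/(√(14 - 473477)) = 1/(√(-473463)) = 1/(3*I*√52607) = -I*√52607/157821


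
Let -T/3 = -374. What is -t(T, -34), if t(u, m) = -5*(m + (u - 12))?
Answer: 5380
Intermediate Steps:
T = 1122 (T = -3*(-374) = 1122)
t(u, m) = 60 - 5*m - 5*u (t(u, m) = -5*(m + (-12 + u)) = -5*(-12 + m + u) = 60 - 5*m - 5*u)
-t(T, -34) = -(60 - 5*(-34) - 5*1122) = -(60 + 170 - 5610) = -1*(-5380) = 5380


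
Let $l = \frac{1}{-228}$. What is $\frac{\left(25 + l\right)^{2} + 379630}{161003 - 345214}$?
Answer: $- \frac{19767164521}{9576024624} \approx -2.0642$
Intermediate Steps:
$l = - \frac{1}{228} \approx -0.004386$
$\frac{\left(25 + l\right)^{2} + 379630}{161003 - 345214} = \frac{\left(25 - \frac{1}{228}\right)^{2} + 379630}{161003 - 345214} = \frac{\left(\frac{5699}{228}\right)^{2} + 379630}{-184211} = \left(\frac{32478601}{51984} + 379630\right) \left(- \frac{1}{184211}\right) = \frac{19767164521}{51984} \left(- \frac{1}{184211}\right) = - \frac{19767164521}{9576024624}$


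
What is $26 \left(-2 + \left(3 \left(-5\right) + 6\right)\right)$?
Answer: $-286$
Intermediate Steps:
$26 \left(-2 + \left(3 \left(-5\right) + 6\right)\right) = 26 \left(-2 + \left(-15 + 6\right)\right) = 26 \left(-2 - 9\right) = 26 \left(-11\right) = -286$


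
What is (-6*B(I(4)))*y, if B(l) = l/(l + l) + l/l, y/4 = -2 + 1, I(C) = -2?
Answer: 36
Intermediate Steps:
y = -4 (y = 4*(-2 + 1) = 4*(-1) = -4)
B(l) = 3/2 (B(l) = l/((2*l)) + 1 = l*(1/(2*l)) + 1 = ½ + 1 = 3/2)
(-6*B(I(4)))*y = -6*3/2*(-4) = -9*(-4) = 36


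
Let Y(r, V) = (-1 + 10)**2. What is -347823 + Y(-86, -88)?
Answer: -347742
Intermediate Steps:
Y(r, V) = 81 (Y(r, V) = 9**2 = 81)
-347823 + Y(-86, -88) = -347823 + 81 = -347742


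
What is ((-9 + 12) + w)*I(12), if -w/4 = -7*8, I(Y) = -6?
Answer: -1362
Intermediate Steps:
w = 224 (w = -(-28)*8 = -4*(-56) = 224)
((-9 + 12) + w)*I(12) = ((-9 + 12) + 224)*(-6) = (3 + 224)*(-6) = 227*(-6) = -1362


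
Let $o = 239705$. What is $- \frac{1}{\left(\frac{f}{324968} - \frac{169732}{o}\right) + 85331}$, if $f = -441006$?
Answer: $- \frac{38948227220}{3323410742503917} \approx -1.1719 \cdot 10^{-5}$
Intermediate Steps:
$- \frac{1}{\left(\frac{f}{324968} - \frac{169732}{o}\right) + 85331} = - \frac{1}{\left(- \frac{441006}{324968} - \frac{169732}{239705}\right) + 85331} = - \frac{1}{\left(\left(-441006\right) \frac{1}{324968} - \frac{169732}{239705}\right) + 85331} = - \frac{1}{\left(- \frac{220503}{162484} - \frac{169732}{239705}\right) + 85331} = - \frac{1}{- \frac{80434405903}{38948227220} + 85331} = - \frac{1}{\frac{3323410742503917}{38948227220}} = \left(-1\right) \frac{38948227220}{3323410742503917} = - \frac{38948227220}{3323410742503917}$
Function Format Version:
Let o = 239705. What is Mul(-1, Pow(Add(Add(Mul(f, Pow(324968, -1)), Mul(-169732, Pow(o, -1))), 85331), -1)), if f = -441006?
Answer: Rational(-38948227220, 3323410742503917) ≈ -1.1719e-5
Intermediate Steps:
Mul(-1, Pow(Add(Add(Mul(f, Pow(324968, -1)), Mul(-169732, Pow(o, -1))), 85331), -1)) = Mul(-1, Pow(Add(Add(Mul(-441006, Pow(324968, -1)), Mul(-169732, Pow(239705, -1))), 85331), -1)) = Mul(-1, Pow(Add(Add(Mul(-441006, Rational(1, 324968)), Mul(-169732, Rational(1, 239705))), 85331), -1)) = Mul(-1, Pow(Add(Add(Rational(-220503, 162484), Rational(-169732, 239705)), 85331), -1)) = Mul(-1, Pow(Add(Rational(-80434405903, 38948227220), 85331), -1)) = Mul(-1, Pow(Rational(3323410742503917, 38948227220), -1)) = Mul(-1, Rational(38948227220, 3323410742503917)) = Rational(-38948227220, 3323410742503917)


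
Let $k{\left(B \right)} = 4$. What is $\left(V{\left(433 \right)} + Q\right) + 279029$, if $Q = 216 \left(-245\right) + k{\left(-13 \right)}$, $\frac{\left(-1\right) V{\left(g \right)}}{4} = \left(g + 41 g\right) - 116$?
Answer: $153833$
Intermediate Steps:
$V{\left(g \right)} = 464 - 168 g$ ($V{\left(g \right)} = - 4 \left(\left(g + 41 g\right) - 116\right) = - 4 \left(42 g - 116\right) = - 4 \left(-116 + 42 g\right) = 464 - 168 g$)
$Q = -52916$ ($Q = 216 \left(-245\right) + 4 = -52920 + 4 = -52916$)
$\left(V{\left(433 \right)} + Q\right) + 279029 = \left(\left(464 - 72744\right) - 52916\right) + 279029 = \left(-72280 - 52916\right) + 279029 = -125196 + 279029 = 153833$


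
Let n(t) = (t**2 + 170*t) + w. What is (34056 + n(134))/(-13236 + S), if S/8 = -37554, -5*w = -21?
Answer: -373981/1568340 ≈ -0.23846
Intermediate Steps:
w = 21/5 (w = -1/5*(-21) = 21/5 ≈ 4.2000)
S = -300432 (S = 8*(-37554) = -300432)
n(t) = 21/5 + t**2 + 170*t (n(t) = (t**2 + 170*t) + 21/5 = 21/5 + t**2 + 170*t)
(34056 + n(134))/(-13236 + S) = (34056 + (21/5 + 134**2 + 170*134))/(-13236 - 300432) = (34056 + (21/5 + 17956 + 22780))/(-313668) = (34056 + 203701/5)*(-1/313668) = (373981/5)*(-1/313668) = -373981/1568340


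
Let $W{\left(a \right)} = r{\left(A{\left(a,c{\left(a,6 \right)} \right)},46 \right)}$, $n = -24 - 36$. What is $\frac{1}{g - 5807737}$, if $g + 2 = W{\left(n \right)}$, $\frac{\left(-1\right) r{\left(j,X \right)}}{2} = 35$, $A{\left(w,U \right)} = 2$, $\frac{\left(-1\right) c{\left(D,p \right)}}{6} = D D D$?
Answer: $- \frac{1}{5807809} \approx -1.7218 \cdot 10^{-7}$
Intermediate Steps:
$c{\left(D,p \right)} = - 6 D^{3}$ ($c{\left(D,p \right)} = - 6 D D D = - 6 D D^{2} = - 6 D^{3}$)
$n = -60$ ($n = -24 - 36 = -60$)
$r{\left(j,X \right)} = -70$ ($r{\left(j,X \right)} = \left(-2\right) 35 = -70$)
$W{\left(a \right)} = -70$
$g = -72$ ($g = -2 - 70 = -72$)
$\frac{1}{g - 5807737} = \frac{1}{-72 - 5807737} = \frac{1}{-5807809} = - \frac{1}{5807809}$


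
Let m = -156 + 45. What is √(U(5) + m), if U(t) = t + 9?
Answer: I*√97 ≈ 9.8489*I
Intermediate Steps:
U(t) = 9 + t
m = -111
√(U(5) + m) = √((9 + 5) - 111) = √(14 - 111) = √(-97) = I*√97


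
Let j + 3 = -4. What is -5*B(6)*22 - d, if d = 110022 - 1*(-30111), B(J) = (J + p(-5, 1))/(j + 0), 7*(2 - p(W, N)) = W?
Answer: -6859807/49 ≈ -1.4000e+5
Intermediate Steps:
j = -7 (j = -3 - 4 = -7)
p(W, N) = 2 - W/7
B(J) = -19/49 - J/7 (B(J) = (J + (2 - 1/7*(-5)))/(-7 + 0) = (J + (2 + 5/7))/(-7) = (J + 19/7)*(-1/7) = (19/7 + J)*(-1/7) = -19/49 - J/7)
d = 140133 (d = 110022 + 30111 = 140133)
-5*B(6)*22 - d = -5*(-19/49 - 1/7*6)*22 - 1*140133 = -5*(-19/49 - 6/7)*22 - 140133 = -5*(-61/49)*22 - 140133 = (305/49)*22 - 140133 = 6710/49 - 140133 = -6859807/49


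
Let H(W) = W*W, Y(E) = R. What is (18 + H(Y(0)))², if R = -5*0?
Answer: 324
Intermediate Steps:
R = 0
Y(E) = 0
H(W) = W²
(18 + H(Y(0)))² = (18 + 0²)² = (18 + 0)² = 18² = 324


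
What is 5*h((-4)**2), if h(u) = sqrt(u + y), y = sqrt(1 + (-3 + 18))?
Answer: 10*sqrt(5) ≈ 22.361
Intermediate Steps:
y = 4 (y = sqrt(1 + 15) = sqrt(16) = 4)
h(u) = sqrt(4 + u) (h(u) = sqrt(u + 4) = sqrt(4 + u))
5*h((-4)**2) = 5*sqrt(4 + (-4)**2) = 5*sqrt(4 + 16) = 5*sqrt(20) = 5*(2*sqrt(5)) = 10*sqrt(5)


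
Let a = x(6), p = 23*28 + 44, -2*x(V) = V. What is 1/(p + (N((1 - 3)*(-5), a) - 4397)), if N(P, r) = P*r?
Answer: -1/3739 ≈ -0.00026745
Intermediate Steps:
x(V) = -V/2
p = 688 (p = 644 + 44 = 688)
a = -3 (a = -½*6 = -3)
1/(p + (N((1 - 3)*(-5), a) - 4397)) = 1/(688 + (((1 - 3)*(-5))*(-3) - 4397)) = 1/(688 + (-2*(-5)*(-3) - 4397)) = 1/(688 + (10*(-3) - 4397)) = 1/(688 + (-30 - 4397)) = 1/(688 - 4427) = 1/(-3739) = -1/3739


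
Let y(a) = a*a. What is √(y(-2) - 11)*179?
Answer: 179*I*√7 ≈ 473.59*I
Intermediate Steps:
y(a) = a²
√(y(-2) - 11)*179 = √((-2)² - 11)*179 = √(4 - 11)*179 = √(-7)*179 = (I*√7)*179 = 179*I*√7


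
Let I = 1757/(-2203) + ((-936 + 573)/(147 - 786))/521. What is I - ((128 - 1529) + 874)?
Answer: 128642831515/244473519 ≈ 526.20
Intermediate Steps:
I = -194712998/244473519 (I = 1757*(-1/2203) - 363/(-639)*(1/521) = -1757/2203 - 363*(-1/639)*(1/521) = -1757/2203 + (121/213)*(1/521) = -1757/2203 + 121/110973 = -194712998/244473519 ≈ -0.79646)
I - ((128 - 1529) + 874) = -194712998/244473519 - ((128 - 1529) + 874) = -194712998/244473519 - (-1401 + 874) = -194712998/244473519 - 1*(-527) = -194712998/244473519 + 527 = 128642831515/244473519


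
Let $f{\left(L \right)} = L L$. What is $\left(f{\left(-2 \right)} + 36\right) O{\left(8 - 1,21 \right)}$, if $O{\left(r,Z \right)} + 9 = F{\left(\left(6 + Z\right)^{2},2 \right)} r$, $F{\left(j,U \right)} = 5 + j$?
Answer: $205160$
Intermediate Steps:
$f{\left(L \right)} = L^{2}$
$O{\left(r,Z \right)} = -9 + r \left(5 + \left(6 + Z\right)^{2}\right)$ ($O{\left(r,Z \right)} = -9 + \left(5 + \left(6 + Z\right)^{2}\right) r = -9 + r \left(5 + \left(6 + Z\right)^{2}\right)$)
$\left(f{\left(-2 \right)} + 36\right) O{\left(8 - 1,21 \right)} = \left(\left(-2\right)^{2} + 36\right) \left(-9 + \left(8 - 1\right) \left(5 + \left(6 + 21\right)^{2}\right)\right) = \left(4 + 36\right) \left(-9 + 7 \left(5 + 27^{2}\right)\right) = 40 \left(-9 + 7 \left(5 + 729\right)\right) = 40 \left(-9 + 7 \cdot 734\right) = 40 \left(-9 + 5138\right) = 40 \cdot 5129 = 205160$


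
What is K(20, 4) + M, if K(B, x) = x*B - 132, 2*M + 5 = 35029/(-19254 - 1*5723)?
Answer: -1378761/24977 ≈ -55.201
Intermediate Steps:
M = -79957/24977 (M = -5/2 + (35029/(-19254 - 1*5723))/2 = -5/2 + (35029/(-19254 - 5723))/2 = -5/2 + (35029/(-24977))/2 = -5/2 + (35029*(-1/24977))/2 = -5/2 + (½)*(-35029/24977) = -5/2 - 35029/49954 = -79957/24977 ≈ -3.2012)
K(B, x) = -132 + B*x (K(B, x) = B*x - 132 = -132 + B*x)
K(20, 4) + M = (-132 + 20*4) - 79957/24977 = (-132 + 80) - 79957/24977 = -52 - 79957/24977 = -1378761/24977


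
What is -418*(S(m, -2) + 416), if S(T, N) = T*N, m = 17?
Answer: -159676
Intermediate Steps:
S(T, N) = N*T
-418*(S(m, -2) + 416) = -418*(-2*17 + 416) = -418*(-34 + 416) = -418*382 = -159676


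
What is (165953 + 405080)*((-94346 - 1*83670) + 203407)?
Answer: 14499098903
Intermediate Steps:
(165953 + 405080)*((-94346 - 1*83670) + 203407) = 571033*((-94346 - 83670) + 203407) = 571033*(-178016 + 203407) = 571033*25391 = 14499098903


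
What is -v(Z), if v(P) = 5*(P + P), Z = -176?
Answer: 1760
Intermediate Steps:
v(P) = 10*P (v(P) = 5*(2*P) = 10*P)
-v(Z) = -10*(-176) = -1*(-1760) = 1760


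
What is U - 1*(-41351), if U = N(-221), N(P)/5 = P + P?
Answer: 39141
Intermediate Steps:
N(P) = 10*P (N(P) = 5*(P + P) = 5*(2*P) = 10*P)
U = -2210 (U = 10*(-221) = -2210)
U - 1*(-41351) = -2210 - 1*(-41351) = -2210 + 41351 = 39141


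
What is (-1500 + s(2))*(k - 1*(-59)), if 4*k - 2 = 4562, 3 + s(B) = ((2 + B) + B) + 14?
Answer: -1779600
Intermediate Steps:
s(B) = 13 + 2*B (s(B) = -3 + (((2 + B) + B) + 14) = -3 + ((2 + 2*B) + 14) = -3 + (16 + 2*B) = 13 + 2*B)
k = 1141 (k = ½ + (¼)*4562 = ½ + 2281/2 = 1141)
(-1500 + s(2))*(k - 1*(-59)) = (-1500 + (13 + 2*2))*(1141 - 1*(-59)) = (-1500 + (13 + 4))*(1141 + 59) = (-1500 + 17)*1200 = -1483*1200 = -1779600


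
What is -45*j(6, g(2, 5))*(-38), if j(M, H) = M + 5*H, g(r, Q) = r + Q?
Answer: 70110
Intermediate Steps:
g(r, Q) = Q + r
-45*j(6, g(2, 5))*(-38) = -45*(6 + 5*(5 + 2))*(-38) = -45*(6 + 5*7)*(-38) = -45*(6 + 35)*(-38) = -45*41*(-38) = -1845*(-38) = 70110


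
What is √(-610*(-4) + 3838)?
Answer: √6278 ≈ 79.234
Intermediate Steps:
√(-610*(-4) + 3838) = √(2440 + 3838) = √6278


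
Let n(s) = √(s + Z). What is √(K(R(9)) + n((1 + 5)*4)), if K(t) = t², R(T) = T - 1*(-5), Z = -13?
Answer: √(196 + √11) ≈ 14.118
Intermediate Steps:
R(T) = 5 + T (R(T) = T + 5 = 5 + T)
n(s) = √(-13 + s) (n(s) = √(s - 13) = √(-13 + s))
√(K(R(9)) + n((1 + 5)*4)) = √((5 + 9)² + √(-13 + (1 + 5)*4)) = √(14² + √(-13 + 6*4)) = √(196 + √(-13 + 24)) = √(196 + √11)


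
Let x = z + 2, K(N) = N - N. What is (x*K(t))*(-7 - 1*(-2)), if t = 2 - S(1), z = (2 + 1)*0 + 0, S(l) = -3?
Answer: 0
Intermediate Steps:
z = 0 (z = 3*0 + 0 = 0 + 0 = 0)
t = 5 (t = 2 - 1*(-3) = 2 + 3 = 5)
K(N) = 0
x = 2 (x = 0 + 2 = 2)
(x*K(t))*(-7 - 1*(-2)) = (2*0)*(-7 - 1*(-2)) = 0*(-7 + 2) = 0*(-5) = 0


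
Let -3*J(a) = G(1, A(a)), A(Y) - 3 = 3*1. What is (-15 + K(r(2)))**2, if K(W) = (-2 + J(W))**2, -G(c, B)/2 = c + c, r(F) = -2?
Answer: 17161/81 ≈ 211.86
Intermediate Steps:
A(Y) = 6 (A(Y) = 3 + 3*1 = 3 + 3 = 6)
G(c, B) = -4*c (G(c, B) = -2*(c + c) = -4*c)
J(a) = 4/3 (J(a) = -(-4)/3 = -1/3*(-4) = 4/3)
K(W) = 4/9 (K(W) = (-2 + 4/3)**2 = (-2/3)**2 = 4/9)
(-15 + K(r(2)))**2 = (-15 + 4/9)**2 = (-131/9)**2 = 17161/81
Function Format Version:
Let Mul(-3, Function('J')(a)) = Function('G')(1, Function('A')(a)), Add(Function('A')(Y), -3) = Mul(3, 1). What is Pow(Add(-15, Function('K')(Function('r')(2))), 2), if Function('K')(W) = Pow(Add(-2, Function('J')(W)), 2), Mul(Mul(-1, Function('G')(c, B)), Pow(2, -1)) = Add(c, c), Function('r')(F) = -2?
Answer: Rational(17161, 81) ≈ 211.86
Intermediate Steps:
Function('A')(Y) = 6 (Function('A')(Y) = Add(3, Mul(3, 1)) = Add(3, 3) = 6)
Function('G')(c, B) = Mul(-4, c) (Function('G')(c, B) = Mul(-2, Add(c, c)) = Mul(-2, Mul(2, c)) = Mul(-4, c))
Function('J')(a) = Rational(4, 3) (Function('J')(a) = Mul(Rational(-1, 3), Mul(-4, 1)) = Mul(Rational(-1, 3), -4) = Rational(4, 3))
Function('K')(W) = Rational(4, 9) (Function('K')(W) = Pow(Add(-2, Rational(4, 3)), 2) = Pow(Rational(-2, 3), 2) = Rational(4, 9))
Pow(Add(-15, Function('K')(Function('r')(2))), 2) = Pow(Add(-15, Rational(4, 9)), 2) = Pow(Rational(-131, 9), 2) = Rational(17161, 81)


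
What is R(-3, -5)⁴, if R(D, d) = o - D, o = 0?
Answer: 81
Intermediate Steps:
R(D, d) = -D (R(D, d) = 0 - D = -D)
R(-3, -5)⁴ = (-1*(-3))⁴ = 3⁴ = 81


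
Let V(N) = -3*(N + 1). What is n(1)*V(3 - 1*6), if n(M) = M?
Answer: 6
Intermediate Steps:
V(N) = -3 - 3*N (V(N) = -3*(1 + N) = -3 - 3*N)
n(1)*V(3 - 1*6) = 1*(-3 - 3*(3 - 1*6)) = 1*(-3 - 3*(3 - 6)) = 1*(-3 - 3*(-3)) = 1*(-3 + 9) = 1*6 = 6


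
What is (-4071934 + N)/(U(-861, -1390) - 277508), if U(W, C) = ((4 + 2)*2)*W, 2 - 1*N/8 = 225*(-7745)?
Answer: -4934541/143920 ≈ -34.287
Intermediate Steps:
N = 13941016 (N = 16 - 1800*(-7745) = 16 - 8*(-1742625) = 16 + 13941000 = 13941016)
U(W, C) = 12*W (U(W, C) = (6*2)*W = 12*W)
(-4071934 + N)/(U(-861, -1390) - 277508) = (-4071934 + 13941016)/(12*(-861) - 277508) = 9869082/(-10332 - 277508) = 9869082/(-287840) = 9869082*(-1/287840) = -4934541/143920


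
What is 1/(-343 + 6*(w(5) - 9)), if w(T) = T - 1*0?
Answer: -1/367 ≈ -0.0027248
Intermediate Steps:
w(T) = T (w(T) = T + 0 = T)
1/(-343 + 6*(w(5) - 9)) = 1/(-343 + 6*(5 - 9)) = 1/(-343 + 6*(-4)) = 1/(-343 - 24) = 1/(-367) = -1/367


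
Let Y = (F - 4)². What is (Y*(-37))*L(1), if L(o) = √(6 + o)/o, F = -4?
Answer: -2368*√7 ≈ -6265.1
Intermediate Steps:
Y = 64 (Y = (-4 - 4)² = (-8)² = 64)
L(o) = √(6 + o)/o
(Y*(-37))*L(1) = (64*(-37))*(√(6 + 1)/1) = -2368*√7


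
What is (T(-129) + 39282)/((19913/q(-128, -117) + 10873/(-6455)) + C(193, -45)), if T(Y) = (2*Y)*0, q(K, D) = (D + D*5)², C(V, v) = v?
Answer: -124957999029240/148376961377 ≈ -842.17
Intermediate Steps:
q(K, D) = 36*D² (q(K, D) = (D + 5*D)² = (6*D)² = 36*D²)
T(Y) = 0
(T(-129) + 39282)/((19913/q(-128, -117) + 10873/(-6455)) + C(193, -45)) = (0 + 39282)/((19913/((36*(-117)²)) + 10873/(-6455)) - 45) = 39282/((19913/((36*13689)) + 10873*(-1/6455)) - 45) = 39282/((19913/492804 - 10873/6455) - 45) = 39282/(-5229719477/3181049820 - 45) = 39282/(-148376961377/3181049820) = 39282*(-3181049820/148376961377) = -124957999029240/148376961377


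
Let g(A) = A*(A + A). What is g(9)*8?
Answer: 1296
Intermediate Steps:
g(A) = 2*A² (g(A) = A*(2*A) = 2*A²)
g(9)*8 = (2*9²)*8 = (2*81)*8 = 162*8 = 1296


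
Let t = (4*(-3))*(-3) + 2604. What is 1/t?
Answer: 1/2640 ≈ 0.00037879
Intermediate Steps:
t = 2640 (t = -12*(-3) + 2604 = 36 + 2604 = 2640)
1/t = 1/2640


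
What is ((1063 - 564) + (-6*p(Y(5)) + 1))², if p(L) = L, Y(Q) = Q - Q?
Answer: 250000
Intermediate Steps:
Y(Q) = 0
((1063 - 564) + (-6*p(Y(5)) + 1))² = ((1063 - 564) + (-6*0 + 1))² = (499 + (0 + 1))² = (499 + 1)² = 500² = 250000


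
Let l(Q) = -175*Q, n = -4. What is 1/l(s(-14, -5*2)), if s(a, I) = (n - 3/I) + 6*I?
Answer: 2/22295 ≈ 8.9706e-5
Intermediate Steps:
s(a, I) = -4 - 3/I + 6*I (s(a, I) = (-4 - 3/I) + 6*I = -4 - 3/I + 6*I)
1/l(s(-14, -5*2)) = 1/(-175*(-4 - 3/((-5*2)) + 6*(-5*2))) = 1/(-175*(-4 - 3/(-10) + 6*(-10))) = 1/(-175*(-4 - 3*(-⅒) - 60)) = 1/(-175*(-4 + 3/10 - 60)) = 1/(-175*(-637/10)) = 1/(22295/2) = 2/22295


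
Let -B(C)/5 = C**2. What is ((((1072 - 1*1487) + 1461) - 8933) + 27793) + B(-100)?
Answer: -30094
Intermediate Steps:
B(C) = -5*C**2
((((1072 - 1*1487) + 1461) - 8933) + 27793) + B(-100) = ((((1072 - 1*1487) + 1461) - 8933) + 27793) - 5*(-100)**2 = ((((1072 - 1487) + 1461) - 8933) + 27793) - 5*10000 = (((-415 + 1461) - 8933) + 27793) - 50000 = ((1046 - 8933) + 27793) - 50000 = (-7887 + 27793) - 50000 = 19906 - 50000 = -30094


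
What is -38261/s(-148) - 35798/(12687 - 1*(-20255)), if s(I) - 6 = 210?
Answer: -90580445/508248 ≈ -178.22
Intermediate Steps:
s(I) = 216 (s(I) = 6 + 210 = 216)
-38261/s(-148) - 35798/(12687 - 1*(-20255)) = -38261/216 - 35798/(12687 - 1*(-20255)) = -38261*1/216 - 35798/(12687 + 20255) = -38261/216 - 35798/32942 = -38261/216 - 35798*1/32942 = -38261/216 - 2557/2353 = -90580445/508248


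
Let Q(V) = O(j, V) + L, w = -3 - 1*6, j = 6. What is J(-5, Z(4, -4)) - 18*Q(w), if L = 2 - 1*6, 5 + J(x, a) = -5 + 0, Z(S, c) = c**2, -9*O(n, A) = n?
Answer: 74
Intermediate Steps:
O(n, A) = -n/9
J(x, a) = -10 (J(x, a) = -5 + (-5 + 0) = -5 - 5 = -10)
L = -4 (L = 2 - 6 = -4)
w = -9 (w = -3 - 6 = -9)
Q(V) = -14/3 (Q(V) = -1/9*6 - 4 = -2/3 - 4 = -14/3)
J(-5, Z(4, -4)) - 18*Q(w) = -10 - 18*(-14/3) = -10 + 84 = 74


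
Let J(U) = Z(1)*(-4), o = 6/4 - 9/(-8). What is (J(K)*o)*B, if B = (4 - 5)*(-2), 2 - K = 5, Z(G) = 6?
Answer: -126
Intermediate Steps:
K = -3 (K = 2 - 1*5 = 2 - 5 = -3)
B = 2 (B = -1*(-2) = 2)
o = 21/8 (o = 6*(1/4) - 9*(-1/8) = 3/2 + 9/8 = 21/8 ≈ 2.6250)
J(U) = -24 (J(U) = 6*(-4) = -24)
(J(K)*o)*B = -24*21/8*2 = -63*2 = -126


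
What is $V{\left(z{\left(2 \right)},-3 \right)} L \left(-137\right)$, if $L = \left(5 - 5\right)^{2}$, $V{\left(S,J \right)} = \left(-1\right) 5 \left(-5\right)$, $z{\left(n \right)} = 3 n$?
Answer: $0$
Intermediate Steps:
$V{\left(S,J \right)} = 25$ ($V{\left(S,J \right)} = \left(-5\right) \left(-5\right) = 25$)
$L = 0$ ($L = 0^{2} = 0$)
$V{\left(z{\left(2 \right)},-3 \right)} L \left(-137\right) = 25 \cdot 0 \left(-137\right) = 0 \left(-137\right) = 0$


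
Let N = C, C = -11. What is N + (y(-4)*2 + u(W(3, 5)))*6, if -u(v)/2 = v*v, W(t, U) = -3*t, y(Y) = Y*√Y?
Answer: -983 - 96*I ≈ -983.0 - 96.0*I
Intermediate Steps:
y(Y) = Y^(3/2)
N = -11
u(v) = -2*v² (u(v) = -2*v*v = -2*v²)
N + (y(-4)*2 + u(W(3, 5)))*6 = -11 + ((-4)^(3/2)*2 - 2*(-3*3)²)*6 = -11 + (-8*I*2 - 2*(-9)²)*6 = -11 + (-16*I - 2*81)*6 = -11 + (-16*I - 162)*6 = -11 + (-162 - 16*I)*6 = -11 + (-972 - 96*I) = -983 - 96*I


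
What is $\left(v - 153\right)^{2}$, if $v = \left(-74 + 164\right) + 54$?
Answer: $81$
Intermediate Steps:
$v = 144$ ($v = 90 + 54 = 144$)
$\left(v - 153\right)^{2} = \left(144 - 153\right)^{2} = \left(-9\right)^{2} = 81$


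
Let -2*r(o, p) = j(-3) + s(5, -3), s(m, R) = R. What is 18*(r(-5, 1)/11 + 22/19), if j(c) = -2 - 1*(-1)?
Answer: 5040/209 ≈ 24.115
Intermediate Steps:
j(c) = -1 (j(c) = -2 + 1 = -1)
r(o, p) = 2 (r(o, p) = -(-1 - 3)/2 = -½*(-4) = 2)
18*(r(-5, 1)/11 + 22/19) = 18*(2/11 + 22/19) = 18*(280/209) = 5040/209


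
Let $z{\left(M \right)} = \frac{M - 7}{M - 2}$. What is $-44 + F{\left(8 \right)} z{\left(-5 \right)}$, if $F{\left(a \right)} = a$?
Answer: $- \frac{212}{7} \approx -30.286$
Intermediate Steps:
$z{\left(M \right)} = \frac{-7 + M}{-2 + M}$
$-44 + F{\left(8 \right)} z{\left(-5 \right)} = -44 + 8 \frac{-7 - 5}{-2 - 5} = -44 + 8 \frac{1}{-7} \left(-12\right) = -44 + 8 \left(\left(- \frac{1}{7}\right) \left(-12\right)\right) = -44 + 8 \cdot \frac{12}{7} = -44 + \frac{96}{7} = - \frac{212}{7}$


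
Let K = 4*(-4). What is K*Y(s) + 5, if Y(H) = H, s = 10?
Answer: -155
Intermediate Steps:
K = -16
K*Y(s) + 5 = -16*10 + 5 = -160 + 5 = -155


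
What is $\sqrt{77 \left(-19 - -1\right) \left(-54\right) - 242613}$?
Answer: $3 i \sqrt{18641} \approx 409.6 i$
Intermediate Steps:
$\sqrt{77 \left(-19 - -1\right) \left(-54\right) - 242613} = \sqrt{77 \left(-19 + 1\right) \left(-54\right) - 242613} = \sqrt{77 \left(-18\right) \left(-54\right) - 242613} = \sqrt{\left(-1386\right) \left(-54\right) - 242613} = \sqrt{74844 - 242613} = \sqrt{-167769} = 3 i \sqrt{18641}$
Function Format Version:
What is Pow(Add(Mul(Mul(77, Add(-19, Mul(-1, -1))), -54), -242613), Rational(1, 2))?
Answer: Mul(3, I, Pow(18641, Rational(1, 2))) ≈ Mul(409.60, I)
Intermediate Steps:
Pow(Add(Mul(Mul(77, Add(-19, Mul(-1, -1))), -54), -242613), Rational(1, 2)) = Pow(Add(Mul(Mul(77, Add(-19, 1)), -54), -242613), Rational(1, 2)) = Pow(Add(Mul(Mul(77, -18), -54), -242613), Rational(1, 2)) = Pow(Add(Mul(-1386, -54), -242613), Rational(1, 2)) = Pow(Add(74844, -242613), Rational(1, 2)) = Pow(-167769, Rational(1, 2)) = Mul(3, I, Pow(18641, Rational(1, 2)))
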